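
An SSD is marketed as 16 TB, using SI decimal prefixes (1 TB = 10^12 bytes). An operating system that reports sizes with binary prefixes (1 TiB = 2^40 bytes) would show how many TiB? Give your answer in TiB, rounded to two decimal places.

14.55 TiB

16 TB × 1,000,000,000,000 bytes/TB = 16,000,000,000,000 bytes
1 TiB = 2^40 bytes = 1,099,511,627,776 bytes
16,000,000,000,000 / 1,099,511,627,776 = 14.55 TiB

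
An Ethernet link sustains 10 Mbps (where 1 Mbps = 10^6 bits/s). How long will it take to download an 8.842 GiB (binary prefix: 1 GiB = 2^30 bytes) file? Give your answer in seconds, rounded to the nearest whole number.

8.842 GiB = 9,494,025,207.808 bytes = 75,952,201,662.464 bits
10 Mbps = 10,000,000 bits/s
time = 75,952,201,662.464 / 10,000,000 = 7,595 s

7,595 seconds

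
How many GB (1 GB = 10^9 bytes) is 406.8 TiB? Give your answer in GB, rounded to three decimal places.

406.8 TiB = 406.8 × 2^40 bytes = 447,281,330,179,276.8 bytes
1 GB = 1,000,000,000 bytes
447,281,330,179,276.8 / 1,000,000,000 = 447,281.330 GB

447,281.330 GB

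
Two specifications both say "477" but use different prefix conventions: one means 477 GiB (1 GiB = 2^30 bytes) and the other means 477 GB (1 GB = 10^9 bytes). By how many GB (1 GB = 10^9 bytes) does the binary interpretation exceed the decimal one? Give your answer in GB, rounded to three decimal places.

477 GiB = 477 × 1,073,741,824 = 512,174,850,048 bytes
477 GB = 477 × 1,000,000,000 = 477,000,000,000 bytes
difference = 35,174,850,048 bytes
35,174,850,048 / 1,000,000,000 = 35.175 GB

35.175 GB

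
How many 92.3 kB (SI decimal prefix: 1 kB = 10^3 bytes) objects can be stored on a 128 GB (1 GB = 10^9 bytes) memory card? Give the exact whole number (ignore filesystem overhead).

1,386,782

Capacity: 128 GB = 128,000,000,000 bytes
Per item: 92.3 kB = 92,300 bytes
⌊128,000,000,000 / 92,300⌋ = 1,386,782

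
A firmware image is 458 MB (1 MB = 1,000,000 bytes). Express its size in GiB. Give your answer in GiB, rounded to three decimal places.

0.427 GiB

458 MB × 1,000,000 bytes/MB = 458,000,000 bytes
1 GiB = 2^30 bytes = 1,073,741,824 bytes
458,000,000 / 1,073,741,824 = 0.427 GiB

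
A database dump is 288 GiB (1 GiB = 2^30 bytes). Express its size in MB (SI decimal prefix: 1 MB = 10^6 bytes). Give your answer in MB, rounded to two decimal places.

288 GiB = 288 × 2^30 bytes = 309,237,645,312 bytes
1 MB = 1,000,000 bytes
309,237,645,312 / 1,000,000 = 309,237.65 MB

309,237.65 MB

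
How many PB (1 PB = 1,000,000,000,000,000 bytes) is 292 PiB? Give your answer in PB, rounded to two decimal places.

328.76 PB

292 PiB = 292 × 2^50 bytes = 328,762,772,798,046,208 bytes
1 PB = 1,000,000,000,000,000 bytes
328,762,772,798,046,208 / 1,000,000,000,000,000 = 328.76 PB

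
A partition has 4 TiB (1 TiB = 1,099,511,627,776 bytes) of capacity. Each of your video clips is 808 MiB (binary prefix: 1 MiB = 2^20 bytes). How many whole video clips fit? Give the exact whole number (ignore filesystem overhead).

Capacity: 4 TiB = 4,398,046,511,104 bytes
Per item: 808 MiB = 847,249,408 bytes
⌊4,398,046,511,104 / 847,249,408⌋ = 5,190

5,190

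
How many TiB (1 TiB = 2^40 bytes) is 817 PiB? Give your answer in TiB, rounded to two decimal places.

817 PiB × 1,125,899,906,842,624 bytes/PiB = 919,860,223,890,423,808 bytes
1 TiB = 2^40 bytes = 1,099,511,627,776 bytes
919,860,223,890,423,808 / 1,099,511,627,776 = 836,608.00 TiB

836,608.00 TiB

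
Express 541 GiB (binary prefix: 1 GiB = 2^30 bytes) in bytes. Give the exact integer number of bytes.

541 × 1,073,741,824 = 580,894,326,784 bytes  (1 GiB = 2^30 bytes)

580,894,326,784 bytes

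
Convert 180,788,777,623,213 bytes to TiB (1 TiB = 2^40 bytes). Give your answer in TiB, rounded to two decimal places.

164.43 TiB

180,788,777,623,213 bytes given.
1 TiB = 2^40 bytes = 1,099,511,627,776 bytes
180,788,777,623,213 / 1,099,511,627,776 = 164.43 TiB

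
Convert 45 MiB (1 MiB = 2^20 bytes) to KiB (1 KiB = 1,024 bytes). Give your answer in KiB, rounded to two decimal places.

45 MiB = 45 × 2^20 bytes = 47,185,920 bytes
1 KiB = 2^10 bytes = 1,024 bytes
47,185,920 / 1,024 = 46,080.00 KiB

46,080.00 KiB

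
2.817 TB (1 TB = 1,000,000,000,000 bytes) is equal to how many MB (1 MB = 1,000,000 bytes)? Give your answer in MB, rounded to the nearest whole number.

2.817 TB = 2.817 × 10^12 bytes = 2,817,000,000,000 bytes
1 MB = 1,000,000 bytes
2,817,000,000,000 / 1,000,000 = 2,817,000 MB

2,817,000 MB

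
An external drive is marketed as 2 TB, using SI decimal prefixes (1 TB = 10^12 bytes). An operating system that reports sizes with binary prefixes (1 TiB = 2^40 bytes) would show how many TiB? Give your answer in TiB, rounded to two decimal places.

2 TB × 1,000,000,000,000 bytes/TB = 2,000,000,000,000 bytes
1 TiB = 2^40 bytes = 1,099,511,627,776 bytes
2,000,000,000,000 / 1,099,511,627,776 = 1.82 TiB

1.82 TiB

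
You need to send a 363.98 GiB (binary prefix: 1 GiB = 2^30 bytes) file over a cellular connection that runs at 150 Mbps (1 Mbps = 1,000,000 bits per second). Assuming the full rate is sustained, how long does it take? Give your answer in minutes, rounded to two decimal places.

347.40 minutes

363.98 GiB = 390,820,549,099.52 bytes = 3,126,564,392,796.16 bits
150 Mbps = 150,000,000 bits/s
time = 3,126,564,392,796.16 / 150,000,000 = 20,843.763 s
20,843.763 s / 60 = 347.40 minutes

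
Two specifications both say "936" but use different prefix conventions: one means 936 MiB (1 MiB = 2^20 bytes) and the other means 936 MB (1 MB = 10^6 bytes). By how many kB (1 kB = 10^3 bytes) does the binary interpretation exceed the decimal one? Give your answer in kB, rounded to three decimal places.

936 MiB = 936 × 1,048,576 = 981,467,136 bytes
936 MB = 936 × 1,000,000 = 936,000,000 bytes
difference = 45,467,136 bytes
45,467,136 / 1,000 = 45,467.136 kB

45,467.136 kB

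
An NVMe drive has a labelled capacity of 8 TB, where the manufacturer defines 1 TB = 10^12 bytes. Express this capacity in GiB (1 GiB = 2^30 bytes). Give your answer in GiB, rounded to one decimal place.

7,450.6 GiB

8 TB × 1,000,000,000,000 bytes/TB = 8,000,000,000,000 bytes
1 GiB = 1,073,741,824 bytes
8,000,000,000,000 / 1,073,741,824 = 7,450.6 GiB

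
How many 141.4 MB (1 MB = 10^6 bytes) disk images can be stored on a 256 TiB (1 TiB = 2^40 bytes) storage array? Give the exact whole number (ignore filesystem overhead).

Capacity: 256 TiB = 281,474,976,710,656 bytes
Per item: 141.4 MB = 141,400,000 bytes
⌊281,474,976,710,656 / 141,400,000⌋ = 1,990,629

1,990,629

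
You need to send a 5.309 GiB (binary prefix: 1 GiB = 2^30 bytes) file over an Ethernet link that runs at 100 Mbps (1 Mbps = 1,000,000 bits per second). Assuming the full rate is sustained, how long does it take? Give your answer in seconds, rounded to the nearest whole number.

5.309 GiB = 5,700,495,343.616 bytes = 45,603,962,748.928 bits
100 Mbps = 100,000,000 bits/s
time = 45,603,962,748.928 / 100,000,000 = 456 s

456 seconds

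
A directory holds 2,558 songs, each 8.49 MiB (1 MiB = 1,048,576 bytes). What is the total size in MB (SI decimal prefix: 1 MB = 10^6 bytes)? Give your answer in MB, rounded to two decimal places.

22,772.37 MB

Total = 2,558 × 8.49 MiB = 21717.42 MiB
= 21717.42 × 1,048,576 bytes = 22,772,365,393.92 bytes
1 MB = 1,000,000 bytes
22,772,365,393.92 / 1,000,000 = 22,772.37 MB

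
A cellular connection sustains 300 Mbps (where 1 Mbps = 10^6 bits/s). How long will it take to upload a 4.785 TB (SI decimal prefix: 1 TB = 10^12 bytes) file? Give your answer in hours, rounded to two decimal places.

35.44 hours

4.785 TB = 4,785,000,000,000 bytes = 38,280,000,000,000 bits
300 Mbps = 300,000,000 bits/s
time = 38,280,000,000,000 / 300,000,000 = 127,600.0000 s
127,600.0000 s / 3600 = 35.44 hours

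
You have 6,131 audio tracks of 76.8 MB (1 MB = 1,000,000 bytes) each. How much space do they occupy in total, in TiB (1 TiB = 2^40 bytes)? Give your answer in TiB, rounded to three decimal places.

Total = 6,131 × 76.8 MB = 470860.8 MB
= 470860.8 × 1,000,000 bytes = 470,860,800,000 bytes
1 TiB = 1,099,511,627,776 bytes
470,860,800,000 / 1,099,511,627,776 = 0.428 TiB

0.428 TiB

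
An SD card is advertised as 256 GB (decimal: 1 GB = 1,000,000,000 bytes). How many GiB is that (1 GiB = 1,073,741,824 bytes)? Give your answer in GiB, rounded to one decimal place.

238.4 GiB

256 GB = 256 × 10^9 bytes = 256,000,000,000 bytes
1 GiB = 1,073,741,824 bytes
256,000,000,000 / 1,073,741,824 = 238.4 GiB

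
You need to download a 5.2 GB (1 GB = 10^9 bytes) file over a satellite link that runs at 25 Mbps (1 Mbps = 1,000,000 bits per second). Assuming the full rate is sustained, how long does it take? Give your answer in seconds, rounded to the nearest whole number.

1,664 seconds

5.2 GB = 5,200,000,000 bytes = 41,600,000,000 bits
25 Mbps = 25,000,000 bits/s
time = 41,600,000,000 / 25,000,000 = 1,664 s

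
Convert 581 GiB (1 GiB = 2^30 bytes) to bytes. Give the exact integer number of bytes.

581 × 1,073,741,824 = 623,843,999,744 bytes  (1 GiB = 2^30 bytes)

623,843,999,744 bytes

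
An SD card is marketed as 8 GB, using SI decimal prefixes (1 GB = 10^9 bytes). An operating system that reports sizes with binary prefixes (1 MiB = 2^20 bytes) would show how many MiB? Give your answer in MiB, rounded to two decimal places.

8 GB = 8 × 10^9 bytes = 8,000,000,000 bytes
1 MiB = 2^20 bytes = 1,048,576 bytes
8,000,000,000 / 1,048,576 = 7,629.39 MiB

7,629.39 MiB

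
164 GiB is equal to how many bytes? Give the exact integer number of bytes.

164 × 1,073,741,824 = 176,093,659,136 bytes  (1 GiB = 2^30 bytes)

176,093,659,136 bytes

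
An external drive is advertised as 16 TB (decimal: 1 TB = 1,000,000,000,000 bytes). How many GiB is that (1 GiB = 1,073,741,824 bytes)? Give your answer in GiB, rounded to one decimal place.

14,901.2 GiB

16 TB = 16 × 10^12 bytes = 16,000,000,000,000 bytes
1 GiB = 2^30 bytes = 1,073,741,824 bytes
16,000,000,000,000 / 1,073,741,824 = 14,901.2 GiB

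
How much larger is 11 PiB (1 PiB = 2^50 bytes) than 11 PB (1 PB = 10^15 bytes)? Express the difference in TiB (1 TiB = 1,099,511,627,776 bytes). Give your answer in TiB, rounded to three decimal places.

1,259.558 TiB

11 PiB = 11 × 1,125,899,906,842,624 = 12,384,898,975,268,864 bytes
11 PB = 11 × 1,000,000,000,000,000 = 11,000,000,000,000,000 bytes
difference = 1,384,898,975,268,864 bytes
1,384,898,975,268,864 / 1,099,511,627,776 = 1,259.558 TiB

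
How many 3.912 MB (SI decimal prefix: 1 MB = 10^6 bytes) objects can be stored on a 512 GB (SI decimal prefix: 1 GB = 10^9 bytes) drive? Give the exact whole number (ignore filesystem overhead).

Capacity: 512 GB = 512,000,000,000 bytes
Per item: 3.912 MB = 3,912,000 bytes
⌊512,000,000,000 / 3,912,000⌋ = 130,879

130,879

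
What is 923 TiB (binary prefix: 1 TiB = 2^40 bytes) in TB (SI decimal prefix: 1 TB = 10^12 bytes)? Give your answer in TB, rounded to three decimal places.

1,014.849 TB

923 TiB × 1,099,511,627,776 bytes/TiB = 1,014,849,232,437,248 bytes
1 TB = 10^12 bytes = 1,000,000,000,000 bytes
1,014,849,232,437,248 / 1,000,000,000,000 = 1,014.849 TB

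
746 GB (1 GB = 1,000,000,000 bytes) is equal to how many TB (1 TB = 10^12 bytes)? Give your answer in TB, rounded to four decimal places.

0.7460 TB

746 GB × 1,000,000,000 bytes/GB = 746,000,000,000 bytes
1 TB = 1,000,000,000,000 bytes
746,000,000,000 / 1,000,000,000,000 = 0.7460 TB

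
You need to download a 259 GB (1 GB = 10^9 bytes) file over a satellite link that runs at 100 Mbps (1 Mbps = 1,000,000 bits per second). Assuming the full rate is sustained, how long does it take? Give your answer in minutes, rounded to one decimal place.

345.3 minutes

259 GB = 259,000,000,000 bytes = 2,072,000,000,000 bits
100 Mbps = 100,000,000 bits/s
time = 2,072,000,000,000 / 100,000,000 = 20,720.00 s
20,720.00 s / 60 = 345.3 minutes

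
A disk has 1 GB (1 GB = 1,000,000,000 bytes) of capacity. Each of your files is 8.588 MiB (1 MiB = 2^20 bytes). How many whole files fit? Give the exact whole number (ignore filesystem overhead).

Capacity: 1 GB = 1,000,000,000 bytes
Per item: 8.588 MiB = 9,005,170.688 bytes
⌊1,000,000,000 / 9,005,170.688⌋ = 111

111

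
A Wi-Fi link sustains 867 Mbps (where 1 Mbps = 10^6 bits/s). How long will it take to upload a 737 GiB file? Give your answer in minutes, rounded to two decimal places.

121.70 minutes

737 GiB = 791,347,724,288 bytes = 6,330,781,794,304 bits
867 Mbps = 867,000,000 bits/s
time = 6,330,781,794,304 / 867,000,000 = 7,301.940 s
7,301.940 s / 60 = 121.70 minutes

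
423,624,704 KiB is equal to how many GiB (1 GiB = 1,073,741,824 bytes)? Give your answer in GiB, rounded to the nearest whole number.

404 GiB

423,624,704 KiB = 423,624,704 × 2^10 bytes = 433,791,696,896 bytes
1 GiB = 1,073,741,824 bytes
433,791,696,896 / 1,073,741,824 = 404 GiB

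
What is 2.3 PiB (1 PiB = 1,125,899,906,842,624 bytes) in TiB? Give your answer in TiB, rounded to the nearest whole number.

2.3 PiB × 1,125,899,906,842,624 bytes/PiB = 2,589,569,785,738,035.2 bytes
1 TiB = 2^40 bytes = 1,099,511,627,776 bytes
2,589,569,785,738,035.2 / 1,099,511,627,776 = 2,355 TiB

2,355 TiB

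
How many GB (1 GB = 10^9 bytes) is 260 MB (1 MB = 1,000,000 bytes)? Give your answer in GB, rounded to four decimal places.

0.2600 GB

260 MB = 260 × 10^6 bytes = 260,000,000 bytes
1 GB = 10^9 bytes = 1,000,000,000 bytes
260,000,000 / 1,000,000,000 = 0.2600 GB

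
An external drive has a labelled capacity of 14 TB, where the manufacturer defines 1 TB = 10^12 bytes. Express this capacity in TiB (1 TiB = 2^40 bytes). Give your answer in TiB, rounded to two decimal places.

14 TB × 1,000,000,000,000 bytes/TB = 14,000,000,000,000 bytes
1 TiB = 2^40 bytes = 1,099,511,627,776 bytes
14,000,000,000,000 / 1,099,511,627,776 = 12.73 TiB

12.73 TiB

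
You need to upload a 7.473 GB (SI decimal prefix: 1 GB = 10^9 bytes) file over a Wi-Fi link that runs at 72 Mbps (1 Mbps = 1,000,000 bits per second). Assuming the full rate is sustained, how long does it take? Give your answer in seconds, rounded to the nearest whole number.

830 seconds

7.473 GB = 7,473,000,000 bytes = 59,784,000,000 bits
72 Mbps = 72,000,000 bits/s
time = 59,784,000,000 / 72,000,000 = 830 s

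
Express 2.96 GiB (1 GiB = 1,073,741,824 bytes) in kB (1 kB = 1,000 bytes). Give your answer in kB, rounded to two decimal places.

3,178,275.80 kB

2.96 GiB = 2.96 × 2^30 bytes = 3,178,275,799.04 bytes
1 kB = 1,000 bytes
3,178,275,799.04 / 1,000 = 3,178,275.80 kB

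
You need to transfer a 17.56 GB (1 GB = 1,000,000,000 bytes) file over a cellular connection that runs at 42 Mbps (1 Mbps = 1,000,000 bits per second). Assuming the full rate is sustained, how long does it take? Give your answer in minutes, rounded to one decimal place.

17.56 GB = 17,560,000,000 bytes = 140,480,000,000 bits
42 Mbps = 42,000,000 bits/s
time = 140,480,000,000 / 42,000,000 = 3,344.76 s
3,344.76 s / 60 = 55.7 minutes

55.7 minutes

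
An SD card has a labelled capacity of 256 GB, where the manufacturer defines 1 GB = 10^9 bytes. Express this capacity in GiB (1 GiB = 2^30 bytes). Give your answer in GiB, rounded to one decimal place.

238.4 GiB

256 GB = 256 × 10^9 bytes = 256,000,000,000 bytes
1 GiB = 2^30 bytes = 1,073,741,824 bytes
256,000,000,000 / 1,073,741,824 = 238.4 GiB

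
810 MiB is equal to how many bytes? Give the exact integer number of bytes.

810 × 1,048,576 = 849,346,560 bytes  (1 MiB = 2^20 bytes)

849,346,560 bytes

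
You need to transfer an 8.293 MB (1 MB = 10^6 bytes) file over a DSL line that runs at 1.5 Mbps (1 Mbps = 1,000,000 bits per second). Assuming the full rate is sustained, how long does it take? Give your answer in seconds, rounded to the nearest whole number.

44 seconds

8.293 MB = 8,293,000 bytes = 66,344,000 bits
1.5 Mbps = 1,500,000 bits/s
time = 66,344,000 / 1,500,000 = 44 s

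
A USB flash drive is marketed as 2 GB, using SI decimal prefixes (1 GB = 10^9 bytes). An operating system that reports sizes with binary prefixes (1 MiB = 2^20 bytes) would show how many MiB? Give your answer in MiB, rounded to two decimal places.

2 GB = 2 × 10^9 bytes = 2,000,000,000 bytes
1 MiB = 1,048,576 bytes
2,000,000,000 / 1,048,576 = 1,907.35 MiB

1,907.35 MiB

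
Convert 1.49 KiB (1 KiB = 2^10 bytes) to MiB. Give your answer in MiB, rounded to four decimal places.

1.49 KiB = 1.49 × 2^10 bytes = 1,525.76 bytes
1 MiB = 1,048,576 bytes
1,525.76 / 1,048,576 = 0.0015 MiB

0.0015 MiB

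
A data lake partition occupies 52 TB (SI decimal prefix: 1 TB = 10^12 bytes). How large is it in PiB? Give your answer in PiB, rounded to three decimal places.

52 TB = 52 × 10^12 bytes = 52,000,000,000,000 bytes
1 PiB = 2^50 bytes = 1,125,899,906,842,624 bytes
52,000,000,000,000 / 1,125,899,906,842,624 = 0.046 PiB

0.046 PiB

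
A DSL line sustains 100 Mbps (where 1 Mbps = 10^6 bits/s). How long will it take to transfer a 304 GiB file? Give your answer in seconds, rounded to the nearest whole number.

26,113 seconds

304 GiB = 326,417,514,496 bytes = 2,611,340,115,968 bits
100 Mbps = 100,000,000 bits/s
time = 2,611,340,115,968 / 100,000,000 = 26,113 s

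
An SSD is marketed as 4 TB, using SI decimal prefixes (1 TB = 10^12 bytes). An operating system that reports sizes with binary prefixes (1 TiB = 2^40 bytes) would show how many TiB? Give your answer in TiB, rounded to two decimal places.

4 TB = 4 × 10^12 bytes = 4,000,000,000,000 bytes
1 TiB = 2^40 bytes = 1,099,511,627,776 bytes
4,000,000,000,000 / 1,099,511,627,776 = 3.64 TiB

3.64 TiB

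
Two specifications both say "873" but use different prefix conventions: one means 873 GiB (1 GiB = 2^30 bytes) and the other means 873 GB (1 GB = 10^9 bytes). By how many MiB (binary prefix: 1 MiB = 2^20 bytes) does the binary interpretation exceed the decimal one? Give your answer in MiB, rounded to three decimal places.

61,394.322 MiB

873 GiB = 873 × 1,073,741,824 = 937,376,612,352 bytes
873 GB = 873 × 1,000,000,000 = 873,000,000,000 bytes
difference = 64,376,612,352 bytes
64,376,612,352 / 1,048,576 = 61,394.322 MiB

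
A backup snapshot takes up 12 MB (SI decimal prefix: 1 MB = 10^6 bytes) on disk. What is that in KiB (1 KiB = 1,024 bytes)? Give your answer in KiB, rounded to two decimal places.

12 MB = 12 × 10^6 bytes = 12,000,000 bytes
1 KiB = 1,024 bytes
12,000,000 / 1,024 = 11,718.75 KiB

11,718.75 KiB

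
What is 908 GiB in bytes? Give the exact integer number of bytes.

974,957,576,192 bytes

908 × 1,073,741,824 = 974,957,576,192 bytes  (1 GiB = 2^30 bytes)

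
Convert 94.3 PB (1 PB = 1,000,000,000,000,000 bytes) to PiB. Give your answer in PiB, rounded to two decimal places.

83.76 PiB

94.3 PB × 1,000,000,000,000,000 bytes/PB = 94,300,000,000,000,000 bytes
1 PiB = 2^50 bytes = 1,125,899,906,842,624 bytes
94,300,000,000,000,000 / 1,125,899,906,842,624 = 83.76 PiB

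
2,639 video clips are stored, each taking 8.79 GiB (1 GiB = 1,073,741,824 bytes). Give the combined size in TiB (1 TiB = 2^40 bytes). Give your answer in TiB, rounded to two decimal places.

22.65 TiB

Total = 2,639 × 8.79 GiB = 23196.81 GiB
= 23196.81 × 1,073,741,824 bytes = 24,907,385,080,381.44 bytes
1 TiB = 1,099,511,627,776 bytes
24,907,385,080,381.44 / 1,099,511,627,776 = 22.65 TiB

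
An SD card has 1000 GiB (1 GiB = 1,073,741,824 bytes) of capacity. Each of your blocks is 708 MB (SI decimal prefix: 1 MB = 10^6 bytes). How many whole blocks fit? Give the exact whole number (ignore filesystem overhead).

Capacity: 1000 GiB = 1,073,741,824,000 bytes
Per item: 708 MB = 708,000,000 bytes
⌊1,073,741,824,000 / 708,000,000⌋ = 1,516

1,516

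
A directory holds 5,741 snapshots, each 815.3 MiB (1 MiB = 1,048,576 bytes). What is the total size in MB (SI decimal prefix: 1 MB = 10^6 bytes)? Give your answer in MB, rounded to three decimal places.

4,908,003.937 MB

Total = 5,741 × 815.3 MiB = 4680637.3 MiB
= 4680637.3 × 1,048,576 bytes = 4,908,003,937,484.8 bytes
1 MB = 1,000,000 bytes
4,908,003,937,484.8 / 1,000,000 = 4,908,003.937 MB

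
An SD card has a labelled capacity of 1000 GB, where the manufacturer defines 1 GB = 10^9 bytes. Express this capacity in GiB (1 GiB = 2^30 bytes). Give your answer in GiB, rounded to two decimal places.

1000 GB = 1000 × 10^9 bytes = 1,000,000,000,000 bytes
1 GiB = 1,073,741,824 bytes
1,000,000,000,000 / 1,073,741,824 = 931.32 GiB

931.32 GiB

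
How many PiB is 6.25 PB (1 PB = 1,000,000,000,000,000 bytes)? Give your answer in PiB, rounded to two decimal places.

6.25 PB × 1,000,000,000,000,000 bytes/PB = 6,250,000,000,000,000 bytes
1 PiB = 1,125,899,906,842,624 bytes
6,250,000,000,000,000 / 1,125,899,906,842,624 = 5.55 PiB

5.55 PiB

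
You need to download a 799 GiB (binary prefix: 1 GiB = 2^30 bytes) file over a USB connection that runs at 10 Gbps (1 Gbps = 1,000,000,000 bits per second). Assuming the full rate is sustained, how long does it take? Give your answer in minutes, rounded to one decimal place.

11.4 minutes

799 GiB = 857,919,717,376 bytes = 6,863,357,739,008 bits
10 Gbps = 10,000,000,000 bits/s
time = 6,863,357,739,008 / 10,000,000,000 = 686.34 s
686.34 s / 60 = 11.4 minutes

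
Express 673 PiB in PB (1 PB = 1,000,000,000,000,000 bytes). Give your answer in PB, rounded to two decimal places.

757.73 PB

673 PiB = 673 × 2^50 bytes = 757,730,637,305,085,952 bytes
1 PB = 1,000,000,000,000,000 bytes
757,730,637,305,085,952 / 1,000,000,000,000,000 = 757.73 PB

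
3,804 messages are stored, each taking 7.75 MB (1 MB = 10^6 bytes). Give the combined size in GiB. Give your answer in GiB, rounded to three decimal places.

27.456 GiB

Total = 3,804 × 7.75 MB = 29,481 MB
= 29,481 × 1,000,000 bytes = 29,481,000,000 bytes
1 GiB = 1,073,741,824 bytes
29,481,000,000 / 1,073,741,824 = 27.456 GiB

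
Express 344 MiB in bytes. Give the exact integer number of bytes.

344 × 1,048,576 = 360,710,144 bytes  (1 MiB = 2^20 bytes)

360,710,144 bytes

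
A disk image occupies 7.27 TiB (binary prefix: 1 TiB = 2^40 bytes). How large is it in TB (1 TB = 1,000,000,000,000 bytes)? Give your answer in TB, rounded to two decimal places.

7.99 TB

7.27 TiB = 7.27 × 2^40 bytes = 7,993,449,533,931.52 bytes
1 TB = 1,000,000,000,000 bytes
7,993,449,533,931.52 / 1,000,000,000,000 = 7.99 TB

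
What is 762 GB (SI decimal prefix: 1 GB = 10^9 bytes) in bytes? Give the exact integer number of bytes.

762,000,000,000 bytes

762 × 1,000,000,000 = 762,000,000,000 bytes  (1 GB = 10^9 bytes)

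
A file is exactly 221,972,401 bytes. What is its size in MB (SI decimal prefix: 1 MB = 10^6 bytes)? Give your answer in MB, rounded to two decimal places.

221.97 MB

221,972,401 bytes given.
1 MB = 1,000,000 bytes
221,972,401 / 1,000,000 = 221.97 MB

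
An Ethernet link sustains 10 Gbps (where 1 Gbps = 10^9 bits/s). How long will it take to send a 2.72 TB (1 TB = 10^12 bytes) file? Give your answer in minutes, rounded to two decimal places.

2.72 TB = 2,720,000,000,000 bytes = 21,760,000,000,000 bits
10 Gbps = 10,000,000,000 bits/s
time = 21,760,000,000,000 / 10,000,000,000 = 2,176.000 s
2,176.000 s / 60 = 36.27 minutes

36.27 minutes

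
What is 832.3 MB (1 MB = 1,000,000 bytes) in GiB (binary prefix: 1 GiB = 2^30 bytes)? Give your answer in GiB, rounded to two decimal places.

0.78 GiB

832.3 MB = 832.3 × 10^6 bytes = 832,300,000 bytes
1 GiB = 2^30 bytes = 1,073,741,824 bytes
832,300,000 / 1,073,741,824 = 0.78 GiB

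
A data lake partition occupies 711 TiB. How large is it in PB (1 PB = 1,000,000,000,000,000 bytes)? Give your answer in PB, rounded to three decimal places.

0.782 PB

711 TiB = 711 × 2^40 bytes = 781,752,767,348,736 bytes
1 PB = 1,000,000,000,000,000 bytes
781,752,767,348,736 / 1,000,000,000,000,000 = 0.782 PB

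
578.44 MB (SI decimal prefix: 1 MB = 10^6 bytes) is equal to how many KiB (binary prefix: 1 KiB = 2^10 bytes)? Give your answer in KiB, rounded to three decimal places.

578.44 MB × 1,000,000 bytes/MB = 578,440,000 bytes
1 KiB = 2^10 bytes = 1,024 bytes
578,440,000 / 1,024 = 564,882.813 KiB

564,882.813 KiB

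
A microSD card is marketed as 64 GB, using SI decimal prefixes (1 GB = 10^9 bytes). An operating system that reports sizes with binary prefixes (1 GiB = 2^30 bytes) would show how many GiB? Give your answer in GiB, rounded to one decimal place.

64 GB × 1,000,000,000 bytes/GB = 64,000,000,000 bytes
1 GiB = 1,073,741,824 bytes
64,000,000,000 / 1,073,741,824 = 59.6 GiB

59.6 GiB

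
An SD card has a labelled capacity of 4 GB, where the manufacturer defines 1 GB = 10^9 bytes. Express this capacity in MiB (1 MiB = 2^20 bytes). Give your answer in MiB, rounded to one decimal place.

3,814.7 MiB

4 GB = 4 × 10^9 bytes = 4,000,000,000 bytes
1 MiB = 1,048,576 bytes
4,000,000,000 / 1,048,576 = 3,814.7 MiB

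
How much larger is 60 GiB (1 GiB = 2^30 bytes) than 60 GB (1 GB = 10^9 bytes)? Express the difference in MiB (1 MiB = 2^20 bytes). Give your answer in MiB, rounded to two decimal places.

60 GiB = 60 × 1,073,741,824 = 64,424,509,440 bytes
60 GB = 60 × 1,000,000,000 = 60,000,000,000 bytes
difference = 4,424,509,440 bytes
4,424,509,440 / 1,048,576 = 4,219.54 MiB

4,219.54 MiB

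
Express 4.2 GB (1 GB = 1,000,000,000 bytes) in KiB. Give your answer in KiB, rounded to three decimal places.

4,101,562.500 KiB

4.2 GB × 1,000,000,000 bytes/GB = 4,200,000,000 bytes
1 KiB = 2^10 bytes = 1,024 bytes
4,200,000,000 / 1,024 = 4,101,562.500 KiB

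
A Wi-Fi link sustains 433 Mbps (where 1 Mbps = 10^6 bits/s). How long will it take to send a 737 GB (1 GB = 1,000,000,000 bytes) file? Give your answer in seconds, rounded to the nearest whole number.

13,617 seconds

737 GB = 737,000,000,000 bytes = 5,896,000,000,000 bits
433 Mbps = 433,000,000 bits/s
time = 5,896,000,000,000 / 433,000,000 = 13,617 s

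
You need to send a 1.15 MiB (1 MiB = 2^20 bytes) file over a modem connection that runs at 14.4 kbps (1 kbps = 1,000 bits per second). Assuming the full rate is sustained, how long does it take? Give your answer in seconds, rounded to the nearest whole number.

1.15 MiB = 1,205,862.4 bytes = 9,646,899.2 bits
14.4 kbps = 14,400 bits/s
time = 9,646,899.2 / 14,400 = 670 s

670 seconds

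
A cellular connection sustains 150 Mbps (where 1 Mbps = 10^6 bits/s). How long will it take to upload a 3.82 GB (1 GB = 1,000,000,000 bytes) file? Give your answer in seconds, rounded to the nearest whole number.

204 seconds

3.82 GB = 3,820,000,000 bytes = 30,560,000,000 bits
150 Mbps = 150,000,000 bits/s
time = 30,560,000,000 / 150,000,000 = 204 s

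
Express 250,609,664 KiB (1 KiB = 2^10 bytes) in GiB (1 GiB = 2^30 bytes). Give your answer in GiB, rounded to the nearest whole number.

250,609,664 KiB = 250,609,664 × 2^10 bytes = 256,624,295,936 bytes
1 GiB = 1,073,741,824 bytes
256,624,295,936 / 1,073,741,824 = 239 GiB

239 GiB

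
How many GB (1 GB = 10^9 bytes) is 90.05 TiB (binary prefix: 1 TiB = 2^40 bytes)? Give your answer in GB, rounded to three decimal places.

90.05 TiB = 90.05 × 2^40 bytes = 99,011,022,081,228.8 bytes
1 GB = 10^9 bytes = 1,000,000,000 bytes
99,011,022,081,228.8 / 1,000,000,000 = 99,011.022 GB

99,011.022 GB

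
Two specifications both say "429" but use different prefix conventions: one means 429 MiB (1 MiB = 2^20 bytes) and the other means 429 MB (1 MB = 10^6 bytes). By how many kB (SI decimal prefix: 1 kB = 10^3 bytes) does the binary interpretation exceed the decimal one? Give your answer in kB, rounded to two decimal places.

20,839.10 kB

429 MiB = 429 × 1,048,576 = 449,839,104 bytes
429 MB = 429 × 1,000,000 = 429,000,000 bytes
difference = 20,839,104 bytes
20,839,104 / 1,000 = 20,839.10 kB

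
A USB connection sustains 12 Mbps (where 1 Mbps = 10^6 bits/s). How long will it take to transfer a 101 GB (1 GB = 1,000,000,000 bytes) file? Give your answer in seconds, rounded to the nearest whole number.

101 GB = 101,000,000,000 bytes = 808,000,000,000 bits
12 Mbps = 12,000,000 bits/s
time = 808,000,000,000 / 12,000,000 = 67,333 s

67,333 seconds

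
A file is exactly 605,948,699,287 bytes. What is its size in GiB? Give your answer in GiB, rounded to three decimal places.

605,948,699,287 bytes given.
1 GiB = 2^30 bytes = 1,073,741,824 bytes
605,948,699,287 / 1,073,741,824 = 564.334 GiB

564.334 GiB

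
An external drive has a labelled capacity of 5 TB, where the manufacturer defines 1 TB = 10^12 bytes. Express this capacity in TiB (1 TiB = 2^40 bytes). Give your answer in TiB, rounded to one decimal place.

5 TB × 1,000,000,000,000 bytes/TB = 5,000,000,000,000 bytes
1 TiB = 1,099,511,627,776 bytes
5,000,000,000,000 / 1,099,511,627,776 = 4.5 TiB

4.5 TiB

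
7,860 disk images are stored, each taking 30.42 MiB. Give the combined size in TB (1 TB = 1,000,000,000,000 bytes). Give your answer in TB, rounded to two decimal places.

Total = 7,860 × 30.42 MiB = 239101.2 MiB
= 239101.2 × 1,048,576 bytes = 250,715,779,891.2 bytes
1 TB = 1,000,000,000,000 bytes
250,715,779,891.2 / 1,000,000,000,000 = 0.25 TB

0.25 TB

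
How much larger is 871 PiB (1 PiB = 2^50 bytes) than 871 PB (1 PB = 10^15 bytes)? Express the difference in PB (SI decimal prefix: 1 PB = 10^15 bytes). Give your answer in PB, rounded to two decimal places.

871 PiB = 871 × 1,125,899,906,842,624 = 980,658,818,859,925,504 bytes
871 PB = 871 × 1,000,000,000,000,000 = 871,000,000,000,000,000 bytes
difference = 109,658,818,859,925,504 bytes
109,658,818,859,925,504 / 1,000,000,000,000,000 = 109.66 PB

109.66 PB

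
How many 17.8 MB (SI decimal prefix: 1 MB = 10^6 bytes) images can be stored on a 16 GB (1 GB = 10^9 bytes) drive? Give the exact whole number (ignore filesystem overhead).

Capacity: 16 GB = 16,000,000,000 bytes
Per item: 17.8 MB = 17,800,000 bytes
⌊16,000,000,000 / 17,800,000⌋ = 898

898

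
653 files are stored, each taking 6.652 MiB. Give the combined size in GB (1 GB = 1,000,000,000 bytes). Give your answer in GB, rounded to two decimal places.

Total = 653 × 6.652 MiB = 4343.756 MiB
= 4343.756 × 1,048,576 bytes = 4,554,758,291.456 bytes
1 GB = 1,000,000,000 bytes
4,554,758,291.456 / 1,000,000,000 = 4.55 GB

4.55 GB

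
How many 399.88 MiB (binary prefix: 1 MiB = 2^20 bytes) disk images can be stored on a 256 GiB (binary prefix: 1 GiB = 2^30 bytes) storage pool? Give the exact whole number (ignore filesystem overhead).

655

Capacity: 256 GiB = 274,877,906,944 bytes
Per item: 399.88 MiB = 419,304,570.88 bytes
⌊274,877,906,944 / 419,304,570.88⌋ = 655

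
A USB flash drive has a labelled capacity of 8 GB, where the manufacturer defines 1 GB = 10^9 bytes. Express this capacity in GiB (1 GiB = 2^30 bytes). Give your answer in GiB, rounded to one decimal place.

7.5 GiB

8 GB × 1,000,000,000 bytes/GB = 8,000,000,000 bytes
1 GiB = 2^30 bytes = 1,073,741,824 bytes
8,000,000,000 / 1,073,741,824 = 7.5 GiB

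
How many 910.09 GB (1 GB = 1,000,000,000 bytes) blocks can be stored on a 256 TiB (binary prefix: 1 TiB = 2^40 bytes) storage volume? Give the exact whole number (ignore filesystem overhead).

Capacity: 256 TiB = 281,474,976,710,656 bytes
Per item: 910.09 GB = 910,090,000,000 bytes
⌊281,474,976,710,656 / 910,090,000,000⌋ = 309

309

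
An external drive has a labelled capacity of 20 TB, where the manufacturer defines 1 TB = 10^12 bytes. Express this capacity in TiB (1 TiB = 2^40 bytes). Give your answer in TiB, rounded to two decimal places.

18.19 TiB

20 TB × 1,000,000,000,000 bytes/TB = 20,000,000,000,000 bytes
1 TiB = 2^40 bytes = 1,099,511,627,776 bytes
20,000,000,000,000 / 1,099,511,627,776 = 18.19 TiB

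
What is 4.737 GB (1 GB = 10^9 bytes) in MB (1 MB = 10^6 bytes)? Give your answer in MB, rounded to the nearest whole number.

4,737 MB

4.737 GB = 4.737 × 10^9 bytes = 4,737,000,000 bytes
1 MB = 10^6 bytes = 1,000,000 bytes
4,737,000,000 / 1,000,000 = 4,737 MB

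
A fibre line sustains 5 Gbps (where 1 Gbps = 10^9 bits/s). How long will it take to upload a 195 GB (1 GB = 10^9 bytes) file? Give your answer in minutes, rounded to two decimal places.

195 GB = 195,000,000,000 bytes = 1,560,000,000,000 bits
5 Gbps = 5,000,000,000 bits/s
time = 1,560,000,000,000 / 5,000,000,000 = 312.000 s
312.000 s / 60 = 5.20 minutes

5.20 minutes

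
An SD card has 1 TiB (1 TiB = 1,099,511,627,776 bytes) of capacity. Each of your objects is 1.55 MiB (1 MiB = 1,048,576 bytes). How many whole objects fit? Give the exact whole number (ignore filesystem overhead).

Capacity: 1 TiB = 1,099,511,627,776 bytes
Per item: 1.55 MiB = 1,625,292.8 bytes
⌊1,099,511,627,776 / 1,625,292.8⌋ = 676,500

676,500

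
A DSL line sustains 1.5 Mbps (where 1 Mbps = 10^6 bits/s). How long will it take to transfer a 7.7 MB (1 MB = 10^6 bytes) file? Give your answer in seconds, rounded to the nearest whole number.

41 seconds

7.7 MB = 7,700,000 bytes = 61,600,000 bits
1.5 Mbps = 1,500,000 bits/s
time = 61,600,000 / 1,500,000 = 41 s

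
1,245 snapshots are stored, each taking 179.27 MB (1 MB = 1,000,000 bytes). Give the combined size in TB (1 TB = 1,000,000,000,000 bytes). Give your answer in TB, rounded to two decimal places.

0.22 TB

Total = 1,245 × 179.27 MB = 223191.15 MB
= 223191.15 × 1,000,000 bytes = 223,191,150,000 bytes
1 TB = 1,000,000,000,000 bytes
223,191,150,000 / 1,000,000,000,000 = 0.22 TB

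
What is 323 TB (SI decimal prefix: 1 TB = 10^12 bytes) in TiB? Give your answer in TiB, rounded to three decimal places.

293.767 TiB

323 TB × 1,000,000,000,000 bytes/TB = 323,000,000,000,000 bytes
1 TiB = 1,099,511,627,776 bytes
323,000,000,000,000 / 1,099,511,627,776 = 293.767 TiB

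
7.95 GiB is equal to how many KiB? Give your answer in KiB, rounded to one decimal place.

7.95 GiB = 7.95 × 2^30 bytes = 8,536,247,500.8 bytes
1 KiB = 2^10 bytes = 1,024 bytes
8,536,247,500.8 / 1,024 = 8,336,179.2 KiB

8,336,179.2 KiB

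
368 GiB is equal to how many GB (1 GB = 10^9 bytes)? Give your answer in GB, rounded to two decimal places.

395.14 GB

368 GiB × 1,073,741,824 bytes/GiB = 395,136,991,232 bytes
1 GB = 10^9 bytes = 1,000,000,000 bytes
395,136,991,232 / 1,000,000,000 = 395.14 GB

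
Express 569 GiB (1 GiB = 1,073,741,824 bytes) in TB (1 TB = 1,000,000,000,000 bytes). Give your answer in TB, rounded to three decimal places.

0.611 TB

569 GiB × 1,073,741,824 bytes/GiB = 610,959,097,856 bytes
1 TB = 1,000,000,000,000 bytes
610,959,097,856 / 1,000,000,000,000 = 0.611 TB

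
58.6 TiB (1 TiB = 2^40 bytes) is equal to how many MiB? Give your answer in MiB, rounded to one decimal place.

58.6 TiB = 58.6 × 2^40 bytes = 64,431,381,387,673.6 bytes
1 MiB = 1,048,576 bytes
64,431,381,387,673.6 / 1,048,576 = 61,446,553.6 MiB

61,446,553.6 MiB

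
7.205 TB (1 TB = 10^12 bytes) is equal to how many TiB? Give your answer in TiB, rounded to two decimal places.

6.55 TiB

7.205 TB × 1,000,000,000,000 bytes/TB = 7,205,000,000,000 bytes
1 TiB = 1,099,511,627,776 bytes
7,205,000,000,000 / 1,099,511,627,776 = 6.55 TiB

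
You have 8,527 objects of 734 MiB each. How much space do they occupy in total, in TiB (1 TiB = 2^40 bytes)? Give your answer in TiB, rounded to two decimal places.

5.97 TiB

Total = 8,527 × 734 MiB = 6,258,818 MiB
= 6,258,818 × 1,048,576 bytes = 6,562,846,343,168 bytes
1 TiB = 1,099,511,627,776 bytes
6,562,846,343,168 / 1,099,511,627,776 = 5.97 TiB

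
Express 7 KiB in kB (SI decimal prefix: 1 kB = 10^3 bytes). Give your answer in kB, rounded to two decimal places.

7.17 kB

7 KiB = 7 × 2^10 bytes = 7,168 bytes
1 kB = 1,000 bytes
7,168 / 1,000 = 7.17 kB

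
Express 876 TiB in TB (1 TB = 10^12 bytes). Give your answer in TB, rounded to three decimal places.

876 TiB × 1,099,511,627,776 bytes/TiB = 963,172,185,931,776 bytes
1 TB = 10^12 bytes = 1,000,000,000,000 bytes
963,172,185,931,776 / 1,000,000,000,000 = 963.172 TB

963.172 TB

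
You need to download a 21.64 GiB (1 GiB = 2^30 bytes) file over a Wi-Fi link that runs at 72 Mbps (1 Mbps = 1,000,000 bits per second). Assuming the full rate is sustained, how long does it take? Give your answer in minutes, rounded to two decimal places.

43.03 minutes

21.64 GiB = 23,235,773,071.36 bytes = 185,886,184,570.88 bits
72 Mbps = 72,000,000 bits/s
time = 185,886,184,570.88 / 72,000,000 = 2,581.753 s
2,581.753 s / 60 = 43.03 minutes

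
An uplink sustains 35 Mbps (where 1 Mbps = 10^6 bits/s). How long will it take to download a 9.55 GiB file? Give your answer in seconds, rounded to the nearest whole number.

9.55 GiB = 10,254,234,419.2 bytes = 82,033,875,353.6 bits
35 Mbps = 35,000,000 bits/s
time = 82,033,875,353.6 / 35,000,000 = 2,344 s

2,344 seconds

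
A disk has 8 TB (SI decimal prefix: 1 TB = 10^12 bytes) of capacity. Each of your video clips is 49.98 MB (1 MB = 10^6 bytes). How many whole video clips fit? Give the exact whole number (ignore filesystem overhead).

160,064

Capacity: 8 TB = 8,000,000,000,000 bytes
Per item: 49.98 MB = 49,980,000 bytes
⌊8,000,000,000,000 / 49,980,000⌋ = 160,064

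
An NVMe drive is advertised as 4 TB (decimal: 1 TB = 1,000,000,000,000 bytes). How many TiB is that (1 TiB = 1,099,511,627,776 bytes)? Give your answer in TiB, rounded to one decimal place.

3.6 TiB

4 TB × 1,000,000,000,000 bytes/TB = 4,000,000,000,000 bytes
1 TiB = 1,099,511,627,776 bytes
4,000,000,000,000 / 1,099,511,627,776 = 3.6 TiB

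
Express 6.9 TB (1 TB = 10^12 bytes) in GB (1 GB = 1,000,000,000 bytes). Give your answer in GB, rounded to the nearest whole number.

6,900 GB

6.9 TB = 6.9 × 10^12 bytes = 6,900,000,000,000 bytes
1 GB = 10^9 bytes = 1,000,000,000 bytes
6,900,000,000,000 / 1,000,000,000 = 6,900 GB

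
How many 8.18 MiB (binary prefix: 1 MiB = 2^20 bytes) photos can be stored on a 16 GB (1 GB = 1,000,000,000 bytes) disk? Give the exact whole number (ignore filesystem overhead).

1,865

Capacity: 16 GB = 16,000,000,000 bytes
Per item: 8.18 MiB = 8,577,351.68 bytes
⌊16,000,000,000 / 8,577,351.68⌋ = 1,865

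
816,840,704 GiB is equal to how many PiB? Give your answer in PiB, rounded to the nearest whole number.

816,840,704 GiB = 816,840,704 × 2^30 bytes = 877,076,027,430,404,096 bytes
1 PiB = 1,125,899,906,842,624 bytes
877,076,027,430,404,096 / 1,125,899,906,842,624 = 779 PiB

779 PiB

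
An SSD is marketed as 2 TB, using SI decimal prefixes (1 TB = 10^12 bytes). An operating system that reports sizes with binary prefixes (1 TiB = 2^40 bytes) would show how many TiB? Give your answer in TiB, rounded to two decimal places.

2 TB × 1,000,000,000,000 bytes/TB = 2,000,000,000,000 bytes
1 TiB = 2^40 bytes = 1,099,511,627,776 bytes
2,000,000,000,000 / 1,099,511,627,776 = 1.82 TiB

1.82 TiB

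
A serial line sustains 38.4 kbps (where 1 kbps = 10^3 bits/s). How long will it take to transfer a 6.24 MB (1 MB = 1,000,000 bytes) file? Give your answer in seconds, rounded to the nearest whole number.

1,300 seconds

6.24 MB = 6,240,000 bytes = 49,920,000 bits
38.4 kbps = 38,400 bits/s
time = 49,920,000 / 38,400 = 1,300 s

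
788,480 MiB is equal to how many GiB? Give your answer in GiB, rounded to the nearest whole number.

770 GiB

788,480 MiB = 788,480 × 2^20 bytes = 826,781,204,480 bytes
1 GiB = 2^30 bytes = 1,073,741,824 bytes
826,781,204,480 / 1,073,741,824 = 770 GiB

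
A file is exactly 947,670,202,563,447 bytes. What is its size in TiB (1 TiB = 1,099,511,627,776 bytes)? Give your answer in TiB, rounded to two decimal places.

861.90 TiB

947,670,202,563,447 bytes given.
1 TiB = 1,099,511,627,776 bytes
947,670,202,563,447 / 1,099,511,627,776 = 861.90 TiB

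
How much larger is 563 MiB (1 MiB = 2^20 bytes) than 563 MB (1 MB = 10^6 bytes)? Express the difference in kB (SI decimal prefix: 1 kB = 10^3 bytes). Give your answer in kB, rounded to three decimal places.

27,348.288 kB

563 MiB = 563 × 1,048,576 = 590,348,288 bytes
563 MB = 563 × 1,000,000 = 563,000,000 bytes
difference = 27,348,288 bytes
27,348,288 / 1,000 = 27,348.288 kB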